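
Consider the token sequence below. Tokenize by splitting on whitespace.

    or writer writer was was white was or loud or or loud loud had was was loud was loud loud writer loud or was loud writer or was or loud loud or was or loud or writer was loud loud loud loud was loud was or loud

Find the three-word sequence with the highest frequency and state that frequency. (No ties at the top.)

Trigram frequencies (highest first):
  was or loud: 4
  or loud or: 2
  or loud loud: 2
  was loud was: 2
  loud was loud: 2
  was loud loud: 2
  … (28 more, each ≤ 2)

"was or loud", 4 times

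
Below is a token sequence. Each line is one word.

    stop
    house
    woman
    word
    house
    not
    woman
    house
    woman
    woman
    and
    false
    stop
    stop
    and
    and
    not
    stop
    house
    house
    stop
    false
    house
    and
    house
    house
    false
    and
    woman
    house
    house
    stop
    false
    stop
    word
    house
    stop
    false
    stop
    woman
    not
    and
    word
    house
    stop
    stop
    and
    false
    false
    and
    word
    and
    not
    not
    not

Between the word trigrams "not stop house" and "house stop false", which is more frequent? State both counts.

"house stop false" (3 vs 1)

"not stop house": 1 occurrence
"house stop false": 3 occurrences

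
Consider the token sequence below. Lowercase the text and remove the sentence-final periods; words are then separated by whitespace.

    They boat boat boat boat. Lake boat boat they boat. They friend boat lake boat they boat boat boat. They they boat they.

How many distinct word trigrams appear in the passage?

14

23 tokens → 21 trigram windows in total.
Repeated trigrams (each contributes count−1 duplicates):
  boat boat boat: 3
  boat boat they: 2
  boat lake boat: 2
  boat they boat: 2
  they boat boat: 2
  they boat they: 2
7 duplicate windows → 21 − 7 = 14 distinct.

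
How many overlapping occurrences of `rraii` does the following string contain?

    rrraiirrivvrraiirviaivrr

2

Sliding a length-5 window over the 24 characters (20 positions):
  position 2–6: rraii
  position 12–16: rraii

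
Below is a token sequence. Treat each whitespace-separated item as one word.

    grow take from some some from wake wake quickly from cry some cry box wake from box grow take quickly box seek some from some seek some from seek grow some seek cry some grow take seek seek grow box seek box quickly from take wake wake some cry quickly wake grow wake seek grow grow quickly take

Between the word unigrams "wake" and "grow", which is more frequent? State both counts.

"wake": 7 occurrences
"grow": 8 occurrences

"grow" (8 vs 7)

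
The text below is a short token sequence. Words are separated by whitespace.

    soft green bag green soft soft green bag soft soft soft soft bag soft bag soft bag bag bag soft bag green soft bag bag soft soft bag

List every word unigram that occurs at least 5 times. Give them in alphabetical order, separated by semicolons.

Unigram counts meeting the condition (at least 5 times):
  bag: 11
  soft: 13

bag; soft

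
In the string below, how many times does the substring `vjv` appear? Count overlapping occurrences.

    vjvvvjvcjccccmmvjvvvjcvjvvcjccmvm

4

Sliding a length-3 window over the 33 characters (31 positions):
  position 1–3: vjv
  position 5–7: vjv
  position 16–18: vjv
  position 23–25: vjv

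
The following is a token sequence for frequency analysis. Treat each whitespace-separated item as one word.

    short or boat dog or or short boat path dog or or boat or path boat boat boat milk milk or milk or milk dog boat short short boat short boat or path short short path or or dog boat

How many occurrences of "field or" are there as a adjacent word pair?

0

Scanning the 39 overlapping bigram windows for "field or":
  (none found)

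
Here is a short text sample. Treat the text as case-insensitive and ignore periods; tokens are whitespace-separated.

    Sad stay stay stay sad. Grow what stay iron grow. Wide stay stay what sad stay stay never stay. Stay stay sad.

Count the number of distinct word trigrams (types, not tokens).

17

22 tokens → 20 trigram windows in total.
Repeated trigrams (each contributes count−1 duplicates):
  sad stay stay: 2
  stay stay sad: 2
  stay stay stay: 2
3 duplicate windows → 20 − 3 = 17 distinct.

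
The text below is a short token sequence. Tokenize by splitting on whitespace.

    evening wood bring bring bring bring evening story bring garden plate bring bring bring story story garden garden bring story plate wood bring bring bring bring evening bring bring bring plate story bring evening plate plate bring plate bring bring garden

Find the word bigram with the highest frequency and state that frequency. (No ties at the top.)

"bring bring", 11 times

Bigram frequencies (highest first):
  bring bring: 11
  bring evening: 3
  plate bring: 3
  wood bring: 2
  story bring: 2
  bring garden: 2
  … (15 more, each ≤ 2)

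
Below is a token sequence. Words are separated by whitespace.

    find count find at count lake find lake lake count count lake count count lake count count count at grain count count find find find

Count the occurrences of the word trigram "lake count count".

3

Scanning the 23 overlapping trigram windows for "lake count count":
  position 9–11: lake count count
  position 12–14: lake count count
  position 15–17: lake count count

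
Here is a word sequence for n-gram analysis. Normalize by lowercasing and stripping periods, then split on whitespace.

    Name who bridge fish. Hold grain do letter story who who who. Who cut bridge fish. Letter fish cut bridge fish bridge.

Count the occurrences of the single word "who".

Scanning the 22 tokens for "who":
  position 2: who
  position 10: who
  position 11: who
  position 12: who
  position 13: who

5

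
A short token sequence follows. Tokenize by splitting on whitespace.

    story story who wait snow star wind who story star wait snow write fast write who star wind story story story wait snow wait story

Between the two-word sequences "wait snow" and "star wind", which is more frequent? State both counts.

"wait snow": 3 occurrences
"star wind": 2 occurrences

"wait snow" (3 vs 2)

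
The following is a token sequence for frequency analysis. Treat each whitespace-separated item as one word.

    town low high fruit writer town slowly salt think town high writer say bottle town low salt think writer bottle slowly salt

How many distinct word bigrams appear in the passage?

22 tokens → 21 bigram windows in total.
Repeated bigrams (each contributes count−1 duplicates):
  salt think: 2
  slowly salt: 2
  town low: 2
3 duplicate windows → 21 − 3 = 18 distinct.

18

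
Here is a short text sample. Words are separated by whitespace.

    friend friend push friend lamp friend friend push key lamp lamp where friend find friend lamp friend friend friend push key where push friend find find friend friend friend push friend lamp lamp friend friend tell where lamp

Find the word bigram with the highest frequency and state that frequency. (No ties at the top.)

Bigram frequencies (highest first):
  friend friend: 7
  friend push: 4
  push friend: 3
  friend lamp: 3
  lamp friend: 3
  push key: 2
  … (12 more, each ≤ 2)

"friend friend", 7 times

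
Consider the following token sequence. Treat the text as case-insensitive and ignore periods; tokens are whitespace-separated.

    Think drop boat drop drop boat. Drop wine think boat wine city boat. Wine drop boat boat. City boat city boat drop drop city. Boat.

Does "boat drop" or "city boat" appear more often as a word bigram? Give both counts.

"city boat" (4 vs 3)

"boat drop": 3 occurrences
"city boat": 4 occurrences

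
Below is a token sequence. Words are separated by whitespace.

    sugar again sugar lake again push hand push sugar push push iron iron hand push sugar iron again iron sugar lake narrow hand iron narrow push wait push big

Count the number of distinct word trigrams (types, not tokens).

29 tokens → 27 trigram windows in total.
Repeated trigrams (each contributes count−1 duplicates):
  hand push sugar: 2
1 duplicate windows → 27 − 1 = 26 distinct.

26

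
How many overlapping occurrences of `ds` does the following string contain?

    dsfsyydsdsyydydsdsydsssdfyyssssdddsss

7

Sliding a length-2 window over the 37 characters (36 positions):
  position 1–2: ds
  position 7–8: ds
  position 9–10: ds
  position 15–16: ds
  position 17–18: ds
  position 20–21: ds
  position 34–35: ds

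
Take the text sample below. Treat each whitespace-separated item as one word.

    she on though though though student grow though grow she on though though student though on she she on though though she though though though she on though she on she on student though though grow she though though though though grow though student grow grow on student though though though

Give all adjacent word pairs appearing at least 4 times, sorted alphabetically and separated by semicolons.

Bigram counts meeting the condition (at least 4 times):
  on though: 4
  she on: 6
  though though: 12

on though; she on; though though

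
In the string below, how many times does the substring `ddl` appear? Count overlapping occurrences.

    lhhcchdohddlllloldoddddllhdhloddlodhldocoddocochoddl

4

Sliding a length-3 window over the 52 characters (50 positions):
  position 10–12: ddl
  position 22–24: ddl
  position 31–33: ddl
  position 50–52: ddl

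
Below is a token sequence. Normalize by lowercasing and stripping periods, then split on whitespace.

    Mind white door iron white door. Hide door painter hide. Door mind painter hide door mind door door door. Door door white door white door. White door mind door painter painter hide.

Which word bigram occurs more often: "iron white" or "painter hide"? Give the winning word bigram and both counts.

"iron white": 1 occurrence
"painter hide": 3 occurrences

"painter hide" (3 vs 1)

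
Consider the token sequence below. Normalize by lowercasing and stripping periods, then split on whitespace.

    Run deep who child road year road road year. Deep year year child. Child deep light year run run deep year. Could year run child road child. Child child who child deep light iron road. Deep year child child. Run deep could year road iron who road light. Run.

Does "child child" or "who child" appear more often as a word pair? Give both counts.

"child child" (4 vs 2)

"child child": 4 occurrences
"who child": 2 occurrences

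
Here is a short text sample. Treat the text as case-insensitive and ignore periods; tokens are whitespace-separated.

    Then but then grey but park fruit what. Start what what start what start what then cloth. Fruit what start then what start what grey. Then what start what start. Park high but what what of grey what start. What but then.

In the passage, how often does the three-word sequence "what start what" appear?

Scanning the 40 overlapping trigram windows for "what start what":
  position 8–10: what start what
  position 11–13: what start what
  position 13–15: what start what
  position 22–24: what start what
  position 27–29: what start what
  position 38–40: what start what

6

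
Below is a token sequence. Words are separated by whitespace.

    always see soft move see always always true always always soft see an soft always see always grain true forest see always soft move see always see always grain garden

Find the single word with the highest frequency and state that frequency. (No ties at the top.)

Unigram frequencies (highest first):
  always: 10
  see: 7
  soft: 4
  move: 2
  true: 2
  grain: 2
  … (3 more, each ≤ 1)

"always", 10 times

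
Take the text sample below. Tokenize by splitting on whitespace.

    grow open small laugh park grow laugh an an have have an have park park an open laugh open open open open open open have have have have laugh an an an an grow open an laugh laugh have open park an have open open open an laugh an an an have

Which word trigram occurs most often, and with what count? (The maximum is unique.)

"open open open", 5 times

Trigram frequencies (highest first):
  open open open: 5
  laugh an an: 3
  an an an: 3
  an an have: 2
  have have have: 2
  open an laugh: 2
  … (33 more, each ≤ 1)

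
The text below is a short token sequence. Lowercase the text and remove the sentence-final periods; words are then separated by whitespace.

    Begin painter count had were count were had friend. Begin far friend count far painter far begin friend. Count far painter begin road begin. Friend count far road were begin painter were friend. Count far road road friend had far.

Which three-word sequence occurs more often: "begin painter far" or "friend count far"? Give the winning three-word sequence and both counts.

"begin painter far": 0 occurrences
"friend count far": 4 occurrences

"friend count far" (4 vs 0)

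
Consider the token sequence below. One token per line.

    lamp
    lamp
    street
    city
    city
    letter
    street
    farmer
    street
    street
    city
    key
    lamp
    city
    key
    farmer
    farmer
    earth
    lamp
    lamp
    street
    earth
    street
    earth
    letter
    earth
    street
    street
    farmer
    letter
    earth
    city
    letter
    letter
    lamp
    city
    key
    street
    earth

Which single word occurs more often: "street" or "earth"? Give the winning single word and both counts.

"street": 9 occurrences
"earth": 6 occurrences

"street" (9 vs 6)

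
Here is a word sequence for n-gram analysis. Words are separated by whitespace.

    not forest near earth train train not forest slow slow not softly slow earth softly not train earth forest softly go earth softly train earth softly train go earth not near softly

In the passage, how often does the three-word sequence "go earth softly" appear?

1

Scanning the 30 overlapping trigram windows for "go earth softly":
  position 21–23: go earth softly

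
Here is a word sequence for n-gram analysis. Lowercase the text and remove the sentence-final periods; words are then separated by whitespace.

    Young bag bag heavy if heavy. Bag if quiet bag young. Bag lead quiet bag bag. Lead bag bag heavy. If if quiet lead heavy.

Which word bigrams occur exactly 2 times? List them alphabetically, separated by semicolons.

Bigram counts meeting the condition (exactly 2 times):
  bag heavy: 2
  bag lead: 2
  heavy if: 2
  if quiet: 2
  quiet bag: 2
  young bag: 2

bag heavy; bag lead; heavy if; if quiet; quiet bag; young bag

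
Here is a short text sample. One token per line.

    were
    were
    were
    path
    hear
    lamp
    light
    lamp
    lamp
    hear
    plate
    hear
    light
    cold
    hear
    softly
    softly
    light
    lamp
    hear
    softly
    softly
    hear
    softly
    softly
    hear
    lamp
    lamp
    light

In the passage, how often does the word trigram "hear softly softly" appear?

3

Scanning the 27 overlapping trigram windows for "hear softly softly":
  position 15–17: hear softly softly
  position 20–22: hear softly softly
  position 23–25: hear softly softly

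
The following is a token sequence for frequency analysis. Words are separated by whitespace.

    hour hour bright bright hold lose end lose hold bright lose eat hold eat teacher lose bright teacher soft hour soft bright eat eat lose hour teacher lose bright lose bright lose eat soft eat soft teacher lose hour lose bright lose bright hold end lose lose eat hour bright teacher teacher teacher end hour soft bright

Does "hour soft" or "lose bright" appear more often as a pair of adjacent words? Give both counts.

"lose bright" (5 vs 2)

"hour soft": 2 occurrences
"lose bright": 5 occurrences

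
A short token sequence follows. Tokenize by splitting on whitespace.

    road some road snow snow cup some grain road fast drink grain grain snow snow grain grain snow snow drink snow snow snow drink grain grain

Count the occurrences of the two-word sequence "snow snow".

Scanning the 25 overlapping bigram windows for "snow snow":
  position 4–5: snow snow
  position 14–15: snow snow
  position 18–19: snow snow
  position 21–22: snow snow
  position 22–23: snow snow

5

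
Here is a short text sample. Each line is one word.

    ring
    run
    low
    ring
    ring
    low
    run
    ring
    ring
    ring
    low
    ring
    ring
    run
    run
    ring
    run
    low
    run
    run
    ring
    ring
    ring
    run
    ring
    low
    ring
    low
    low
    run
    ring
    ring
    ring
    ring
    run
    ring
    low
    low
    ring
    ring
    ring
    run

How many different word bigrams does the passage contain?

42 tokens → 41 bigram windows in total.
Repeated bigrams (each contributes count−1 duplicates):
  ring ring: 11
  ring run: 6
  run ring: 6
  ring low: 5
  low ring: 4
  low run: 3
  low low: 2
  run low: 2
  … (1 more repeated)
32 duplicate windows → 41 − 32 = 9 distinct.

9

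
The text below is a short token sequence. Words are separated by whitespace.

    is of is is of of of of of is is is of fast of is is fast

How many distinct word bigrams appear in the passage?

7

18 tokens → 17 bigram windows in total.
Repeated bigrams (each contributes count−1 duplicates):
  is is: 4
  of of: 4
  is of: 3
  of is: 3
10 duplicate windows → 17 − 10 = 7 distinct.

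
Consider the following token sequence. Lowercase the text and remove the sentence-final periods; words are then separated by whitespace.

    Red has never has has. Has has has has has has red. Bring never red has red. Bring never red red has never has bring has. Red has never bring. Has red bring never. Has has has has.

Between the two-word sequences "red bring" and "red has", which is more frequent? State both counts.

"red bring": 3 occurrences
"red has": 4 occurrences

"red has" (4 vs 3)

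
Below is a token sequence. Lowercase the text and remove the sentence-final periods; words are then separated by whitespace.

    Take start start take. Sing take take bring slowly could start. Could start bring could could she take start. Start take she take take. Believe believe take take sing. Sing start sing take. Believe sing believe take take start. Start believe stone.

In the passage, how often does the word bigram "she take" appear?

2

Scanning the 41 overlapping bigram windows for "she take":
  position 17–18: she take
  position 22–23: she take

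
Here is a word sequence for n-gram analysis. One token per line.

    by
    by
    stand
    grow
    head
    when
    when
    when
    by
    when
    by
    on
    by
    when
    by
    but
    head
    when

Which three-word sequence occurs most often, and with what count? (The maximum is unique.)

"by when by", 2 times

Trigram frequencies (highest first):
  by when by: 2
  by by stand: 1
  by stand grow: 1
  stand grow head: 1
  grow head when: 1
  head when when: 1
  … (9 more, each ≤ 1)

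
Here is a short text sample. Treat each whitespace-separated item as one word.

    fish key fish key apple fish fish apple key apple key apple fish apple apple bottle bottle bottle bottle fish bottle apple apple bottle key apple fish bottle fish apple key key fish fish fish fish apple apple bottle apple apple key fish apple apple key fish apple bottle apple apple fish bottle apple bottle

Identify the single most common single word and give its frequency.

"apple", 20 times

Unigram frequencies (highest first):
  apple: 20
  fish: 15
  bottle: 11
  key: 9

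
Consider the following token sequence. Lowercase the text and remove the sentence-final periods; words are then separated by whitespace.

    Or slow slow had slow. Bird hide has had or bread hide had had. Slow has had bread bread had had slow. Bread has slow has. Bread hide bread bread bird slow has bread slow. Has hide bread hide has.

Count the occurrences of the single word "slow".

Scanning the 40 tokens for "slow":
  position 2: slow
  position 3: slow
  position 5: slow
  position 15: slow
  position 22: slow
  position 25: slow
  position 32: slow
  position 35: slow

8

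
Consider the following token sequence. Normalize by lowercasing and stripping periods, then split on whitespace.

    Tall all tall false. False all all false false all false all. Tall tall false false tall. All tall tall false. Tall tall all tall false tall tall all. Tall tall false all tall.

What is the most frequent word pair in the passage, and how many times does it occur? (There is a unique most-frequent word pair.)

Bigram frequencies (highest first):
  all tall: 6
  tall false: 5
  tall tall: 5
  tall all: 4
  false all: 4
  false false: 3
  … (3 more, each ≤ 3)

"all tall", 6 times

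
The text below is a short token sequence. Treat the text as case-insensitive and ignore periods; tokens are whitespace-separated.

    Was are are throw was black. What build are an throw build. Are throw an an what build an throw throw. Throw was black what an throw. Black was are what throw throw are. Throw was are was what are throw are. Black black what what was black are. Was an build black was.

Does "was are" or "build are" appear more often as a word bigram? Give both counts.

"was are" (3 vs 2)

"was are": 3 occurrences
"build are": 2 occurrences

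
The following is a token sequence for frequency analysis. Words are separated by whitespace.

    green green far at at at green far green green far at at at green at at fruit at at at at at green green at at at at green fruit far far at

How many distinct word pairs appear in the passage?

12

34 tokens → 33 bigram windows in total.
Repeated bigrams (each contributes count−1 duplicates):
  at at: 12
  at green: 4
  far at: 3
  green far: 3
  green green: 3
  green at: 2
21 duplicate windows → 33 − 21 = 12 distinct.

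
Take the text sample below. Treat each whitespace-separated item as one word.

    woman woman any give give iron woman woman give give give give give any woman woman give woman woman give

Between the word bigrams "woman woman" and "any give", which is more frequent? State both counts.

"woman woman": 4 occurrences
"any give": 1 occurrence

"woman woman" (4 vs 1)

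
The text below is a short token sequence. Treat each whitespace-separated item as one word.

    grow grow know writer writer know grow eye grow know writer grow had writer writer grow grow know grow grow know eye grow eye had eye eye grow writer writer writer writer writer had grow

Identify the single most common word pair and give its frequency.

"writer writer", 6 times

Bigram frequencies (highest first):
  writer writer: 6
  grow know: 4
  grow grow: 3
  eye grow: 3
  know writer: 2
  know grow: 2
  … (12 more, each ≤ 2)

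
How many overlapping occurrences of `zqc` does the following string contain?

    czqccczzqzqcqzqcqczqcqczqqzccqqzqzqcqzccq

Sliding a length-3 window over the 41 characters (39 positions):
  position 2–4: zqc
  position 10–12: zqc
  position 14–16: zqc
  position 19–21: zqc
  position 34–36: zqc

5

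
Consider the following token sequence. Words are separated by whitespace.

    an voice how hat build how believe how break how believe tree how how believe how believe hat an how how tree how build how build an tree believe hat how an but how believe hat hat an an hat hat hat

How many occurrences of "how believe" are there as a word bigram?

Scanning the 41 overlapping bigram windows for "how believe":
  position 6–7: how believe
  position 10–11: how believe
  position 14–15: how believe
  position 16–17: how believe
  position 34–35: how believe

5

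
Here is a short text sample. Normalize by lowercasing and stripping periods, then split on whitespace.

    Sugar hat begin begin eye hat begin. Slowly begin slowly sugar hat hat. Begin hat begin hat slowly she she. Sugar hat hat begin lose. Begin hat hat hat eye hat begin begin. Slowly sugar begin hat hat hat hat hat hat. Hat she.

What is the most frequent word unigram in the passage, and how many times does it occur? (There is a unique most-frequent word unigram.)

Unigram frequencies (highest first):
  hat: 19
  begin: 11
  sugar: 4
  slowly: 4
  she: 3
  eye: 2
  … (1 more, each ≤ 1)

"hat", 19 times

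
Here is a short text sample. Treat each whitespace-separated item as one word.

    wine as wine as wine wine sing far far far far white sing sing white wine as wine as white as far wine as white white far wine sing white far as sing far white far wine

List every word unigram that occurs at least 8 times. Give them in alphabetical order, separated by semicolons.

Unigram counts meeting the condition (at least 8 times):
  far: 9
  wine: 9

far; wine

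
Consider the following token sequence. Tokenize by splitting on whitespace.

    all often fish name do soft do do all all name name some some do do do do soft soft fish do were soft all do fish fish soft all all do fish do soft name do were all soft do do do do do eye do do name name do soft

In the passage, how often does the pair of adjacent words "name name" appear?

2

Scanning the 51 overlapping bigram windows for "name name":
  position 11–12: name name
  position 49–50: name name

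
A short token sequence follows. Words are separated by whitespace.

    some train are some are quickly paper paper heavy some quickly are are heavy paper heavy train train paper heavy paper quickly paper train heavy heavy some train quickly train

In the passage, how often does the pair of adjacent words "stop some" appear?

0

Scanning the 29 overlapping bigram windows for "stop some":
  (none found)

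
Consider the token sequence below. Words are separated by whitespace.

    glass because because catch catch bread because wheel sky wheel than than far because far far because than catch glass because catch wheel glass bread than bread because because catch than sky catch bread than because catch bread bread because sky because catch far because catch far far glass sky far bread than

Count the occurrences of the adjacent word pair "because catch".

6

Scanning the 52 overlapping bigram windows for "because catch":
  position 3–4: because catch
  position 21–22: because catch
  position 29–30: because catch
  position 36–37: because catch
  position 42–43: because catch
  position 45–46: because catch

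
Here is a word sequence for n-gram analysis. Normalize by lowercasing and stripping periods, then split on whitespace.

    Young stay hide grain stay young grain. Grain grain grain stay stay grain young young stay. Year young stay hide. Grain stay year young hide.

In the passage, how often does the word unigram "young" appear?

6

Scanning the 25 tokens for "young":
  position 1: young
  position 6: young
  position 14: young
  position 15: young
  position 18: young
  position 24: young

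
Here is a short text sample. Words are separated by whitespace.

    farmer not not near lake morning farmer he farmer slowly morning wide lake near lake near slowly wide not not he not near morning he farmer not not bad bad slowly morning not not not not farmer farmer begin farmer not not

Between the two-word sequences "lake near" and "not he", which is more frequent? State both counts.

"lake near": 2 occurrences
"not he": 1 occurrence

"lake near" (2 vs 1)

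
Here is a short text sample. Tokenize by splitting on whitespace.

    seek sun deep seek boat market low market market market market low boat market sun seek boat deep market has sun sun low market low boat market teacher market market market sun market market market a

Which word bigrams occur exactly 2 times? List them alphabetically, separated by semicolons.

low boat; low market; market sun; seek boat

Bigram counts meeting the condition (exactly 2 times):
  low boat: 2
  low market: 2
  market sun: 2
  seek boat: 2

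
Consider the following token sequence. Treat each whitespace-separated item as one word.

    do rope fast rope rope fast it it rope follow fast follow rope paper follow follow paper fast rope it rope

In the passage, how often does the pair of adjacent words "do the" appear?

Scanning the 20 overlapping bigram windows for "do the":
  (none found)

0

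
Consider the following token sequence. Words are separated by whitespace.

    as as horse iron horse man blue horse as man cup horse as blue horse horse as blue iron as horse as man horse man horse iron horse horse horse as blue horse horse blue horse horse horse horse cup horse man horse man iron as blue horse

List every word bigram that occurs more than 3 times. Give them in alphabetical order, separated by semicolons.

Bigram counts meeting the condition (more than 3 times):
  as blue: 4
  blue horse: 5
  horse as: 5
  horse horse: 7
  horse man: 4

as blue; blue horse; horse as; horse horse; horse man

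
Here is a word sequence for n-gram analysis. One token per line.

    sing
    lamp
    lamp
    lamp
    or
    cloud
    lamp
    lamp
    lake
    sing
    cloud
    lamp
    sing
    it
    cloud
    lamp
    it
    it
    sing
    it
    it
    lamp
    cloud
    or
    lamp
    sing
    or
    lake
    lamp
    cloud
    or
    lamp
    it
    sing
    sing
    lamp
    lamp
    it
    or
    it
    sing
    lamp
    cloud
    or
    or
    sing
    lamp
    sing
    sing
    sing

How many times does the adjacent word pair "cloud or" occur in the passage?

Scanning the 49 overlapping bigram windows for "cloud or":
  position 23–24: cloud or
  position 30–31: cloud or
  position 43–44: cloud or

3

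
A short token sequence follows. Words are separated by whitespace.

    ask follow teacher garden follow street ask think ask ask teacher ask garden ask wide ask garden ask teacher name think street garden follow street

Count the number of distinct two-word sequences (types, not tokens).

25 tokens → 24 bigram windows in total.
Repeated bigrams (each contributes count−1 duplicates):
  ask garden: 2
  ask teacher: 2
  follow street: 2
  garden ask: 2
  garden follow: 2
5 duplicate windows → 24 − 5 = 19 distinct.

19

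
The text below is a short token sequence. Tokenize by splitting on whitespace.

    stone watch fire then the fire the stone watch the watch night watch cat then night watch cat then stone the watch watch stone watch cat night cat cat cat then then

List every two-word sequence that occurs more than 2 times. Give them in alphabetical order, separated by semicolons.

cat then; stone watch; watch cat

Bigram counts meeting the condition (more than 2 times):
  cat then: 3
  stone watch: 3
  watch cat: 3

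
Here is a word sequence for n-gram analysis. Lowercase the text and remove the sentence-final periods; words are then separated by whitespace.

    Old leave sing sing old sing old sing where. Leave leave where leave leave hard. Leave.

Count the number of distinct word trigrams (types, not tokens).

16 tokens → 14 trigram windows in total.
Repeated trigrams (each contributes count−1 duplicates):
  sing old sing: 2
  where leave leave: 2
2 duplicate windows → 14 − 2 = 12 distinct.

12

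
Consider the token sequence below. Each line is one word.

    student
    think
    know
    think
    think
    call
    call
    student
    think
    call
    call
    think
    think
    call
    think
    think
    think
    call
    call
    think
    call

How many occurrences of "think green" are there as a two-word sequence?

Scanning the 20 overlapping bigram windows for "think green":
  (none found)

0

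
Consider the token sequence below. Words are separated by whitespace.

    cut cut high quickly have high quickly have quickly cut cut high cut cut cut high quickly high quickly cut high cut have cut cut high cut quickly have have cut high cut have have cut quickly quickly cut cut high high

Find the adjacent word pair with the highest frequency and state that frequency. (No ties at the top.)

"cut high", 7 times

Bigram frequencies (highest first):
  cut high: 7
  cut cut: 6
  high quickly: 4
  high cut: 4
  quickly have: 3
  quickly cut: 3
  … (9 more, each ≤ 3)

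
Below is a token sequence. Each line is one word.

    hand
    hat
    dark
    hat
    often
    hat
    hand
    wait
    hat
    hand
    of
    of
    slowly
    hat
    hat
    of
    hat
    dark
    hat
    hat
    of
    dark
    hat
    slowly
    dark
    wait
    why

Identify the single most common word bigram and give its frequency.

"dark hat", 3 times

Bigram frequencies (highest first):
  dark hat: 3
  hat dark: 2
  hat hand: 2
  hat hat: 2
  hat of: 2
  hand hat: 1
  … (14 more, each ≤ 1)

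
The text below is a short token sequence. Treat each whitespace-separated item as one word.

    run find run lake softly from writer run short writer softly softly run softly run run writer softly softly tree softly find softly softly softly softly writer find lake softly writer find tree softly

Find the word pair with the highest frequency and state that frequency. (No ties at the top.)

"softly softly", 5 times

Bigram frequencies (highest first):
  softly softly: 5
  lake softly: 2
  writer softly: 2
  softly run: 2
  tree softly: 2
  softly writer: 2
  … (17 more, each ≤ 2)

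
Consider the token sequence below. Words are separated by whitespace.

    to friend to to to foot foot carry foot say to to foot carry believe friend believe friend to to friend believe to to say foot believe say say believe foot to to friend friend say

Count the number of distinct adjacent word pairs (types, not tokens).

36 tokens → 35 bigram windows in total.
Repeated bigrams (each contributes count−1 duplicates):
  to to: 6
  to friend: 3
  believe friend: 2
  foot carry: 2
  friend believe: 2
  friend to: 2
  to foot: 2
12 duplicate windows → 35 − 12 = 23 distinct.

23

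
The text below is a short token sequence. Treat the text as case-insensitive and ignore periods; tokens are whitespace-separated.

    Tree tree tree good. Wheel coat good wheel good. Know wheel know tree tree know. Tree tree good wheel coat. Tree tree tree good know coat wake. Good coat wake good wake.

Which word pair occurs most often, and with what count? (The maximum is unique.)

"tree tree", 6 times

Bigram frequencies (highest first):
  tree tree: 6
  tree good: 3
  good wheel: 3
  wheel coat: 2
  good know: 2
  know tree: 2
  … (11 more, each ≤ 2)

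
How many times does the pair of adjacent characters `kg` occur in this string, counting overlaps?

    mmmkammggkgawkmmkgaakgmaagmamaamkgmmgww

Sliding a length-2 window over the 39 characters (38 positions):
  position 10–11: kg
  position 17–18: kg
  position 21–22: kg
  position 33–34: kg

4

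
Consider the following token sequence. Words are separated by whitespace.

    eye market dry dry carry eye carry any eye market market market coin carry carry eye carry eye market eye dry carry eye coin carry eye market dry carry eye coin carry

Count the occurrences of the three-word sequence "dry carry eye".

Scanning the 30 overlapping trigram windows for "dry carry eye":
  position 4–6: dry carry eye
  position 21–23: dry carry eye
  position 28–30: dry carry eye

3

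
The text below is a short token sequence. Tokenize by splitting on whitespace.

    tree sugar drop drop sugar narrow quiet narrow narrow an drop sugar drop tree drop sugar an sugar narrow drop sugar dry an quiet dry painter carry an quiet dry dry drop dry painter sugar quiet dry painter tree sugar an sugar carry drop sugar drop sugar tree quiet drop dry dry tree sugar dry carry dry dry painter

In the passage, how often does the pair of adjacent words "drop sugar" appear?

6

Scanning the 58 overlapping bigram windows for "drop sugar":
  position 4–5: drop sugar
  position 11–12: drop sugar
  position 15–16: drop sugar
  position 20–21: drop sugar
  position 44–45: drop sugar
  position 46–47: drop sugar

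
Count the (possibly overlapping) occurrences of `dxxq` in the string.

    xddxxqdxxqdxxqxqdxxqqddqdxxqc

Sliding a length-4 window over the 29 characters (26 positions):
  position 3–6: dxxq
  position 7–10: dxxq
  position 11–14: dxxq
  position 17–20: dxxq
  position 25–28: dxxq

5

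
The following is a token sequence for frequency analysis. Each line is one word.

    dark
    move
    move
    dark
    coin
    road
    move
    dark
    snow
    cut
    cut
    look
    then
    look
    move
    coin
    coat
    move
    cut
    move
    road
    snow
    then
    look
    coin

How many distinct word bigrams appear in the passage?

22

25 tokens → 24 bigram windows in total.
Repeated bigrams (each contributes count−1 duplicates):
  move dark: 2
  then look: 2
2 duplicate windows → 24 − 2 = 22 distinct.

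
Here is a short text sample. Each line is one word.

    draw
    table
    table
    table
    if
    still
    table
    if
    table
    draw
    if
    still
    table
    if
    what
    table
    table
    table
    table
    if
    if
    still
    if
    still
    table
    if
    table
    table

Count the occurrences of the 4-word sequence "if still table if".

Scanning the 25 overlapping 4-gram windows for "if still table if":
  position 5–8: if still table if
  position 11–14: if still table if
  position 23–26: if still table if

3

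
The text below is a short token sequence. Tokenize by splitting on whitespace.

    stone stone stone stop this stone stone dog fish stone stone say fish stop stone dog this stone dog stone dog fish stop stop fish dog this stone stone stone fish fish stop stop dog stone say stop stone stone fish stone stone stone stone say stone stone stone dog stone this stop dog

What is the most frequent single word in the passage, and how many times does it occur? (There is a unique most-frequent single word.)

Unigram frequencies (highest first):
  stone: 24
  stop: 8
  dog: 8
  fish: 7
  this: 4
  say: 3

"stone", 24 times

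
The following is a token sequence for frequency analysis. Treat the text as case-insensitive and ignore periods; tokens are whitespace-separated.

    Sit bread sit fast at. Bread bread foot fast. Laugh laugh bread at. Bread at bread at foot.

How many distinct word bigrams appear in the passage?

18 tokens → 17 bigram windows in total.
Repeated bigrams (each contributes count−1 duplicates):
  at bread: 3
  bread at: 3
4 duplicate windows → 17 − 4 = 13 distinct.

13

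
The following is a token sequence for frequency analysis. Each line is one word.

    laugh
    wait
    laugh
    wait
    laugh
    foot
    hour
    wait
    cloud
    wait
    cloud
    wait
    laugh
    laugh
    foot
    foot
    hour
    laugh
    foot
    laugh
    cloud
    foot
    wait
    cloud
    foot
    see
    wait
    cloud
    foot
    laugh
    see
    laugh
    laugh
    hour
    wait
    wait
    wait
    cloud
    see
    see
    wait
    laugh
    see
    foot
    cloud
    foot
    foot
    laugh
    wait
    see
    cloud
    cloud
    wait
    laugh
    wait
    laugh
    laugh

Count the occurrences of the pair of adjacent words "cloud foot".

4

Scanning the 56 overlapping bigram windows for "cloud foot":
  position 21–22: cloud foot
  position 24–25: cloud foot
  position 28–29: cloud foot
  position 45–46: cloud foot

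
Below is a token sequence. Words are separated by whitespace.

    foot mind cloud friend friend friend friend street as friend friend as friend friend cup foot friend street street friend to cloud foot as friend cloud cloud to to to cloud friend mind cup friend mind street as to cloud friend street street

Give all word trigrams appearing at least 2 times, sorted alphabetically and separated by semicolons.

as friend friend; friend friend friend; friend street street; to cloud friend

Trigram counts meeting the condition (at least 2 times):
  as friend friend: 2
  friend friend friend: 2
  friend street street: 2
  to cloud friend: 2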